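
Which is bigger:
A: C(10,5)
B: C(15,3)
B

A=C(10,5)=252, B=C(15,3)=455.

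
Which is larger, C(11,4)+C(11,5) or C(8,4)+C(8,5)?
C(11,4)+C(11,5)

Working:
First=792, Second=126.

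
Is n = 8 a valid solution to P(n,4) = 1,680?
Yes

Solution: P(8,4) = 8·7·6·5 = 1,680, which equals 1,680.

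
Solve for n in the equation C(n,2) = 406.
29

Reasoning: C(n,2) = n(n−1)/2! is increasing in n, and n(n−1) = 2!·406 = 812 ≈ (n−0.5)^2 gives n ≈ 29.0. Check: C(27,2) = 351, C(28,2) = 378, C(29,2) = 406 ✓. So n = 29.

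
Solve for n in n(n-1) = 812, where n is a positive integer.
29

n² − n − 812 = 0, so n = (1 ± √(1 + 4·812))/2 = (1 ± √3,249)/2 = (1 ± 57)/2, i.e. n = 29 or n = -28. Taking the positive root, n = 29 (check: 29×28 = 812).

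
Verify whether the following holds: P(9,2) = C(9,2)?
False

P(9,2) = 72 but C(9,2) = 36; they differ by a factor of 2! = 2, so the statement does not hold.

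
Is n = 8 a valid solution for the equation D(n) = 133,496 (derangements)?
No

Solution: D(8) = (8-1)·[D(7) + D(6)] = 7·[1,854 + 265] = 14,833, which does not equal 133,496.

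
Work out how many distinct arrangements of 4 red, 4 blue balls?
70
Multinomial: 8!/(4! × 4!) = 70.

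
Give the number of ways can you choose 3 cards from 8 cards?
56
C(8,3) = 8! / (3! × (8-3)!)
         = 8! / (3! × 5!)
         = 56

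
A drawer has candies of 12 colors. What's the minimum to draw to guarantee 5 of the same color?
49

Solution: Worst case: 4 of each = 48. One more: 49.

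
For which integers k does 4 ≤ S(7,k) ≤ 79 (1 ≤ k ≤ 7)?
S(7,1)=1; S(7,2)=63; S(7,3)=301; S(7,4)=350; S(7,5)=140; S(7,6)=21; S(7,7)=1. So valid k = 2, 6.

Answer: 2, 6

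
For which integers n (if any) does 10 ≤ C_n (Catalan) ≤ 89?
C_3=5; C_4=14; C_5=42; C_6=132. So valid n = 4, 5.

Answer: 4, 5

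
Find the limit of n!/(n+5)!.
0

Explanation: n!/(n+5)! = 1/[(n+1)(n+2)···(n+5)] → 0 as n → ∞.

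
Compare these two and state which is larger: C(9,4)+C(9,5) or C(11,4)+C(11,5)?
C(11,4)+C(11,5)

Solution: First=252, Second=792.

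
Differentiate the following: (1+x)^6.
6(1+x)^5
Using the power rule: d/dx (1+x)^6 = 6(1+x)^{5}.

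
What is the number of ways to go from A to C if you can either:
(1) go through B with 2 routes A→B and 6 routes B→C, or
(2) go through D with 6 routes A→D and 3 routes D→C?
30

Explanation: Route via B: 2×6=12. Route via D: 6×3=18. Total: 30.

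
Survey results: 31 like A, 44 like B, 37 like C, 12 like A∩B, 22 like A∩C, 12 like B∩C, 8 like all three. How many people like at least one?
74

|A∪B∪C| = 31+44+37-12-22-12+8 = 74.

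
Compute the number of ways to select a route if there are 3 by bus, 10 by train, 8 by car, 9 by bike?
30

Solution: By the addition principle: 3 + 10 + 8 + 9 = 30.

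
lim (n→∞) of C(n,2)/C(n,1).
∞

Reasoning: C(n,2)/C(n,1) = (n-1)/2 → ∞ as n → ∞.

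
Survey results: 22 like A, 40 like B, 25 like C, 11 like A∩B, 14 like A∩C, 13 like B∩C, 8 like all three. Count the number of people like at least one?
|A∪B∪C| = 22+40+25-11-14-13+8 = 57.
Final answer: 57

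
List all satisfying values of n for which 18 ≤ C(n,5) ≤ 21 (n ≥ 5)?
C(6,5)=6; C(7,5)=21; C(8,5)=56. So valid n = 7.

Answer: 7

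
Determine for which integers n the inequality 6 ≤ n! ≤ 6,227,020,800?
3, 4, 5, 6, 7, 8, 9, 10, 11, 12, 13

Working:
n! is strictly increasing; 3! = 6 and 13! = 6,227,020,800, so valid n = 3, 4, 5, 6, 7, 8, 9, 10, 11, 12, 13.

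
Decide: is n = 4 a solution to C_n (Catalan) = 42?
C_4 = C(8,4)/(4+1) = 70/5 = 14, which does not equal 42.
Final answer: No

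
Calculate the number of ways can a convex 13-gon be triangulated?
58,786

Explanation: Using the Catalan number formula: C_n = C(2n, n) / (n+1)
C_11 = C(22, 11) / (11+1)
     = 705432 / 12
     = 58,786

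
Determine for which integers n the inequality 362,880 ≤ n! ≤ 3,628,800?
9, 10

n! is strictly increasing; 9! = 362,880 and 10! = 3,628,800, so valid n = 9, 10.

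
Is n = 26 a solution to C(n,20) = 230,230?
C(26,20) = 26·25·24·23·22·21·20·19·18·17·16·15·14·13·12·11·10·9·8·7/20! = 560,127,029,342,507,827,200,000/2,432,902,008,176,640,000 = 230,230, which equals 230,230.
Final answer: Yes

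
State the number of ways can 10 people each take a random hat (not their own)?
1,334,961

Solution: Using D(n) = (n-1)[D(n-1) + D(n-2)]:
D(10) = (10-1) × [D(9) + D(8)]
      = 9 × [133496 + 14833]
      = 9 × 148329
      = 1,334,961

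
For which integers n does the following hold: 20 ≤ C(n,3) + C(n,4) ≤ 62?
6

Explanation: C(5,3)+C(5,4)=15; C(6,3)+C(6,4)=35; C(7,3)+C(7,4)=70. So valid n = 6.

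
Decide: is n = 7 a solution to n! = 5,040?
Yes

Explanation: 7! = 7·6! = 7·720 = 5,040, which equals 5,040.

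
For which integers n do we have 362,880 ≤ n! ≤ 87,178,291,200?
9, 10, 11, 12, 13, 14
n! is strictly increasing; 9! = 362,880 and 14! = 87,178,291,200, so valid n = 9, 10, 11, 12, 13, 14.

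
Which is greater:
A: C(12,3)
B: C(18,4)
B
A=C(12,3)=220, B=C(18,4)=3,060.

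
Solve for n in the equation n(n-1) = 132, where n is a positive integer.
12

n² − n − 132 = 0, so n = (1 ± √(1 + 4·132))/2 = (1 ± √529)/2 = (1 ± 23)/2, i.e. n = 12 or n = -11. Taking the positive root, n = 12 (check: 12×11 = 132).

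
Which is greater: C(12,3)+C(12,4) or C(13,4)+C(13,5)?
First=715, Second=2,002.

Answer: C(13,4)+C(13,5)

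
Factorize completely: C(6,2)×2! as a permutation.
P(6,2)

C(6,2)×2! = [6!/(2!(4)!)]×2! = 6!/(4)! = P(6,2) = 30.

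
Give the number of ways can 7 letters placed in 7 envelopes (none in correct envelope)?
Using D(n) = (n-1)[D(n-1) + D(n-2)]:
D(7) = (7-1) × [D(6) + D(5)]
      = 6 × [265 + 44]
      = 6 × 309
      = 1,854

Answer: 1,854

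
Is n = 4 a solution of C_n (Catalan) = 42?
No

Working:
C_4 = C(8,4)/(4+1) = 70/5 = 14, which does not equal 42.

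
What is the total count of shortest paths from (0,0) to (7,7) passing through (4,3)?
To (4,3): C(7,4)=35. From there: C(7,3)=35. Total: 1,225.

Answer: 1,225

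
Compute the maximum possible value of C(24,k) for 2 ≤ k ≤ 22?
2,704,156

Solution: C(24,k) is maximised at the centre of the row: C(24,12) = 2,704,156.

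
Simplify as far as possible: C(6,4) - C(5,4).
C(6,4) - C(5,4) = C(5,3) = 10.
Final answer: 10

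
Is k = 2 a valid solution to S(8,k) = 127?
S(8,2) = 2·S(7,2) + S(7,1) = 2·63 + 1 = 127, which equals 127.

Answer: Yes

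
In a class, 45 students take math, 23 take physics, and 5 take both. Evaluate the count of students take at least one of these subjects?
63

Solution: |A∪B| = |A|+|B|-|A∩B| = 45+23-5 = 63.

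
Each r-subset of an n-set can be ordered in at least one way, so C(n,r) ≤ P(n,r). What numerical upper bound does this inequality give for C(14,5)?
240,240
P(14,5) = 14·13·12·11·10 = 240,240, so C(14,5) ≤ 240,240. (The bound is loose by a factor of 5! = 120: C(14,5) = 240,240/120 = 2,002.)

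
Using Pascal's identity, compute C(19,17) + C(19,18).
190

Working:
C(19,17) + C(19,18) = C(20,18) = 190.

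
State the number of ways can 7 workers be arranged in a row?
Arrangements of 7 distinct objects: 7! = 5,040.
Final answer: 5,040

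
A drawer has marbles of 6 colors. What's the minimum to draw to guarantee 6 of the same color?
31

Worst case: 5 of each = 30. One more: 31.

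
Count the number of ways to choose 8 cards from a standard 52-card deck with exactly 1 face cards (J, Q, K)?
12 face cards and 40 non-face cards: C(12,1) × C(40,7) = 12 × 18,643,560 = 223,722,720.

Answer: 223,722,720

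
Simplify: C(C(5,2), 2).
45

Reasoning: C(5,2) = 10, then C(10, 2) = 45.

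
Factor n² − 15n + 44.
(n − 4)(n − 11)

Solution: Seek roots whose sum is 15 and product is 44: (4, 11). So n² − 15n + 44 = (n − 4)(n − 11).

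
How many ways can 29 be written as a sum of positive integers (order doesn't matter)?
4,565

Solution: Pentagonal recurrence p(n) = p(n−1) + p(n−2) − p(n−5) − p(n−7) + …: p(29) = p(28) + p(27) − p(24) − p(22) + p(17) + p(14) − p(7) − p(3) = 3,718 + 3,010 − 1,575 − 1,002 + 297 + 135 − 15 − 3 = 4,565.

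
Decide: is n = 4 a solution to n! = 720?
4! = 4·3! = 4·6 = 24, which does not equal 720.

Answer: No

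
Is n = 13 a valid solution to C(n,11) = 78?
Yes

Working:
C(13,11) = 13·12·11·10·9·8·7·6·5·4·3/11! = 3,113,510,400/39,916,800 = 78, which equals 78.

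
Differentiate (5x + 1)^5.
25(5x + 1)^4

Chain rule: 5(5x+1)^{4} × 5 = 25(5x+1)^{4}.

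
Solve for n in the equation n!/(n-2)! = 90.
n!/(n-2)! = n×(n-1), a product of 2 consecutive integers ≈ (n−0.5)^2. 90^(1/2) + 0.5 ≈ 10.0; check n = 10: 10×9 = 90 ✓. So n = 10.

Answer: 10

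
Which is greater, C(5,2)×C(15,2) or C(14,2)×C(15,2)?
C(14,2)×C(15,2)

Solution: C(5,2)×C(15,2)=1,050, C(14,2)×C(15,2)=9,555.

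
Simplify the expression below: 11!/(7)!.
7,920

Reasoning: This equals 11×10×...×8 = 7,920.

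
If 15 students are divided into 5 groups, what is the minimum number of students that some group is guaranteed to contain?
3

Reasoning: Pigeonhole: ⌈15/5⌉ = 3.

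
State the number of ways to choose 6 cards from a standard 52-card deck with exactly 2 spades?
6,415,578
13 spades and 39 non-spades: C(13,2) × C(39,4) = 78 × 82251 = 6,415,578.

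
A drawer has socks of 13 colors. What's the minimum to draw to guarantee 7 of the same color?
79

Solution: Worst case: 6 of each = 78. One more: 79.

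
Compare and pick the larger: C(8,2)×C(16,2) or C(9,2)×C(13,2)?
C(8,2)×C(16,2)

Explanation: C(8,2)×C(16,2)=3,360, C(9,2)×C(13,2)=2,808.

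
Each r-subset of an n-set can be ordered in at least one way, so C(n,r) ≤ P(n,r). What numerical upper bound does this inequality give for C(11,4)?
7,920

Working:
P(11,4) = 11·10·9·8 = 7,920, so C(11,4) ≤ 7,920. (The bound is loose by a factor of 4! = 24: C(11,4) = 7,920/24 = 330.)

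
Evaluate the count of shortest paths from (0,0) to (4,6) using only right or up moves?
210

Explanation: Choose 4 rights from 10 moves: C(10,4) = 210.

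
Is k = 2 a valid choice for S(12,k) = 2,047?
Yes

S(12,2) = 2·S(11,2) + S(11,1) = 2·1,023 + 1 = 2,047, which equals 2,047.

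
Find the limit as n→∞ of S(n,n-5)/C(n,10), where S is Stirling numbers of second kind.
The leading term of S(n,n-5) as a polynomial in n is (9)!!·C(n,10), so the ratio → (9)!! = 945.
Final answer: 945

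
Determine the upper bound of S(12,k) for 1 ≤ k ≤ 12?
Row S(12,k) for k = 1..12 (via S(n,k) = k·S(n−1,k) + S(n−1,k−1)): 1, 2,047, 86,526, 611,501, 1,379,400, 1,323,652, 627,396, 159,027, 22,275, 1,705, 66, 1. The row is unimodal; maximum at k = 5: 1,379,400.

Answer: 1,379,400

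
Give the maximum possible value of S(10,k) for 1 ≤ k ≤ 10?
42,525

Reasoning: Row S(10,k) for k = 1..10 (via S(n,k) = k·S(n−1,k) + S(n−1,k−1)): 1, 511, 9,330, 34,105, 42,525, 22,827, 5,880, 750, 45, 1. The row is unimodal; maximum at k = 5: 42,525.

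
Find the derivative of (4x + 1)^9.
36(4x + 1)^8

Explanation: Chain rule: 9(4x+1)^{8} × 4 = 36(4x+1)^{8}.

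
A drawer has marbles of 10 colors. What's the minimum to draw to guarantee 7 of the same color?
61
Worst case: 6 of each = 60. One more: 61.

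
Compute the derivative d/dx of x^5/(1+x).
(5x^4(1+x) - x^5)/(1+x)²

Working:
Quotient rule: [5x^{4}(1+x) - x^5]/(1+x)².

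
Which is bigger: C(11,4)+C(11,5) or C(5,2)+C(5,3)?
C(11,4)+C(11,5)

First=792, Second=20.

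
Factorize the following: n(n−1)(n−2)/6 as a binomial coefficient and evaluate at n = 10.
C(n,3); C(10,3) = 120

Explanation: n(n−1)(n−2)/6 = n!/(3!(n−3)!) = C(n,3). At n = 10: C(10,3) = 120.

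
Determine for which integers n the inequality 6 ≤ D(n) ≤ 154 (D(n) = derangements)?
4, 5

Explanation: Using D(n) = (n−1)[D(n−1) + D(n−2)] with D(1)=0, D(2)=1: D(3)=2; D(4)=9; D(5)=44; D(6)=265. So valid n = 4, 5.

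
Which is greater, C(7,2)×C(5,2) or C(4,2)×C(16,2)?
C(4,2)×C(16,2)

Solution: C(7,2)×C(5,2)=210, C(4,2)×C(16,2)=720.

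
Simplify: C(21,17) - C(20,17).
C(21,17) - C(20,17) = C(20,16) = 4,845.

Answer: 4,845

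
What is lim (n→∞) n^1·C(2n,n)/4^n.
C(2n,n) ~ 4^n/√(πn), so n^1·C(2n,n)/4^n ~ n^(1 − 1/2)/√π → ∞.
Final answer: ∞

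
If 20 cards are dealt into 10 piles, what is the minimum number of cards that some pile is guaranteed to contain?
2
Pigeonhole: ⌈20/10⌉ = 2.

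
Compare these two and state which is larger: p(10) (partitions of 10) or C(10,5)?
C(10,5)

Explanation: Pentagonal recurrence p(n) = p(n−1) + p(n−2) − p(n−5) − p(n−7) + …: p(10) = p(9) + p(8) − p(5) − p(3) = 30 + 22 − 7 − 3 = 42; C(10,5) = 252.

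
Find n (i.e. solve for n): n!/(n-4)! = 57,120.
17

Solution: n!/(n-4)! = n×(n-1)×(n-2)×(n-3), a product of 4 consecutive integers ≈ (n−1.5)^4. 57,120^(1/4) + 1.5 ≈ 17.0; check n = 17: 17×16×15×14 = 57,120 ✓. So n = 17.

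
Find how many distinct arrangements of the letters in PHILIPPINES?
1,108,800

Working:
Word has 11 letters (P=3, H=1, I=3, L=1, N=1, E=1, S=1). Arrangements: 11!/Π(k!) = 1,108,800.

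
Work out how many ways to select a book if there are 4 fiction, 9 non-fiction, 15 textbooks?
28

Reasoning: By the addition principle: 4 + 9 + 15 = 28.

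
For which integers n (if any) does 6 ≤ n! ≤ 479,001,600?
n! is strictly increasing; 3! = 6 and 12! = 479,001,600, so valid n = 3, 4, 5, 6, 7, 8, 9, 10, 11, 12.
Final answer: 3, 4, 5, 6, 7, 8, 9, 10, 11, 12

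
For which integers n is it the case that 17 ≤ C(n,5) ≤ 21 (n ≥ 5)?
C(6,5)=6; C(7,5)=21; C(8,5)=56. So valid n = 7.

Answer: 7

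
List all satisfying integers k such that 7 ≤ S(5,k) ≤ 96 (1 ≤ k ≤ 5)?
S(5,1)=1; S(5,2)=15; S(5,3)=25; S(5,4)=10; S(5,5)=1. So valid k = 2, 3, 4.

Answer: 2, 3, 4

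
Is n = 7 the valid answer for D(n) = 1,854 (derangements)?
Yes

D(7) = (7-1)·[D(6) + D(5)] = 6·[265 + 44] = 1,854, which equals 1,854.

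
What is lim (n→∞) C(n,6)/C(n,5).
∞

Reasoning: C(n,6)/C(n,5) = (n-5)/6 → ∞ as n → ∞.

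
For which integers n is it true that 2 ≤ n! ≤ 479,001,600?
2, 3, 4, 5, 6, 7, 8, 9, 10, 11, 12

Explanation: n! is strictly increasing; 2! = 2 and 12! = 479,001,600, so valid n = 2, 3, 4, 5, 6, 7, 8, 9, 10, 11, 12.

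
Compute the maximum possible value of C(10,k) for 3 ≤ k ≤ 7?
C(10,k) is maximised at the centre of the row: C(10,5) = 252.

Answer: 252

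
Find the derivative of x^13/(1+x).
(13x^12(1+x) - x^13)/(1+x)²

Explanation: Quotient rule: [13x^{12}(1+x) - x^13]/(1+x)².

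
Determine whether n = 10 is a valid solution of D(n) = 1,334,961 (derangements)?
D(10) = (10-1)·[D(9) + D(8)] = 9·[133,496 + 14,833] = 1,334,961, which equals 1,334,961.
Final answer: Yes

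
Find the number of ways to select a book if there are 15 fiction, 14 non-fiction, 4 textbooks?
33

By the addition principle: 15 + 14 + 4 = 33.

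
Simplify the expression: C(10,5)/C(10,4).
C(n,k+1)/C(n,k) = (n−k)/(k+1). Here (10−4)/(4+1) = 6/5 = 6/5.
Final answer: 6/5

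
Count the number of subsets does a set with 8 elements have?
256

Reasoning: Each element can be included or excluded: 2^8 = 256.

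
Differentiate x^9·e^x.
(9x^8 + x^9)e^x

Solution: Product rule: d/dx[x^9]·e^x + x^9·d/dx[e^x] = 9x^{8}e^x + x^9e^x.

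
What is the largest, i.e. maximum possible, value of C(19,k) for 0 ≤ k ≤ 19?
92,378

Explanation: Maximum at k = 9 or k = 10: C(19,9) = 92,378.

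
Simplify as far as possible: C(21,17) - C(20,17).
4,845

Working:
C(21,17) - C(20,17) = C(20,16) = 4,845.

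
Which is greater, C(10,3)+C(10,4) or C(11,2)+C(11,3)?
C(10,3)+C(10,4)

Reasoning: First=330, Second=220.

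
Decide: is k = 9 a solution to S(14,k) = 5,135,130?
Yes

Explanation: S(14,9) = 9·S(13,9) + S(13,8) = 9·359,502 + 1,899,612 = 5,135,130, which equals 5,135,130.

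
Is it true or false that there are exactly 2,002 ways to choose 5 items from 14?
True
C(14,5) = 2,002.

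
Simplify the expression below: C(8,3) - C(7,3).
21

Reasoning: C(8,3) - C(7,3) = C(7,2) = 21.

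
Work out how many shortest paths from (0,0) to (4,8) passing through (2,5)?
To (2,5): C(7,2)=21. From there: C(5,2)=10. Total: 210.
Final answer: 210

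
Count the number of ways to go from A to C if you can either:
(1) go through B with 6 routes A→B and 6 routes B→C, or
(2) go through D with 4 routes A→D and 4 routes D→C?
52
Route via B: 6×6=36. Route via D: 4×4=16. Total: 52.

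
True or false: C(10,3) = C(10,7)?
C(10,3) = C(10,10-3) by the symmetry property; both equal 120.
Final answer: True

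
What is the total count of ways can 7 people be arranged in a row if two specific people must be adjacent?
1,440

Solution: Treat pair as unit: (7-1)! arrangements × 2 internal orders = 1,440.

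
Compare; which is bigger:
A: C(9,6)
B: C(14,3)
B

Explanation: A=C(9,6)=84, B=C(14,3)=364.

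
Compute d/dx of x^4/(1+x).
(4x^3(1+x) - x^4)/(1+x)²

Reasoning: Quotient rule: [4x^{3}(1+x) - x^4]/(1+x)².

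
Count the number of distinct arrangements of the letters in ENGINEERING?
277,200

Explanation: Word has 11 letters (E=3, N=3, G=2, I=2, R=1). Arrangements: 11!/Π(k!) = 277,200.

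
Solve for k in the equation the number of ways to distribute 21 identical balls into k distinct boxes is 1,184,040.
8
Stars and bars: the count is C(21+k−1, k−1), increasing in k. k=6: C(26,5) = 65,780, k=7: C(27,6) = 296,010, k=8: C(28,7) = 1,184,040 ✓. So k = 8.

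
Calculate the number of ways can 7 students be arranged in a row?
Arrangements of 7 distinct objects: 7! = 5,040.

Answer: 5,040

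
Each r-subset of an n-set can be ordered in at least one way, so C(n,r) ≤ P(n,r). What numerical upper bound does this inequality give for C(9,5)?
15,120

Explanation: P(9,5) = 9·8·7·6·5 = 15,120, so C(9,5) ≤ 15,120. (The bound is loose by a factor of 5! = 120: C(9,5) = 15,120/120 = 126.)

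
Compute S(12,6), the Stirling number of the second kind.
1,323,652

Using the Stirling recurrence: S(n,k) = k·S(n-1,k) + S(n-1,k-1)
S(12,6) = 6·S(11,6) + S(11,5)
         = 6·179487 + 246730
         = 1076922 + 246730
         = 1,323,652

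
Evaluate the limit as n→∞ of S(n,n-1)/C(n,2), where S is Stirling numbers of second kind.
1

Working:
S(n,n-1) = C(n,2), so the limit is 1.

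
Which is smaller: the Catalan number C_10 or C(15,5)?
C_10 = C(20,10)/(10+1) = 184,756/11 = 16,796; C(15,5) = 3,003.
Final answer: C(15,5)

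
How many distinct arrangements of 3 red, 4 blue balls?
35

Multinomial: 7!/(3! × 4!) = 35.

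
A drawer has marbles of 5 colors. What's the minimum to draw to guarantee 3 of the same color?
11

Reasoning: Worst case: 2 of each = 10. One more: 11.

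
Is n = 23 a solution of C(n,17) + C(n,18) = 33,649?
C(23,17) + C(23,18) = 100,947 + 33,649 = 134,596, which does not equal 33,649.
Final answer: No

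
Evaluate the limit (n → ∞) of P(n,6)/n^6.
1

P(n,6) = n(n-1)···(n-5) ≈ n^6 for large n. Limit = 1.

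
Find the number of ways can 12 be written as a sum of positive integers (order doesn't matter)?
77

Solution: Pentagonal recurrence p(n) = p(n−1) + p(n−2) − p(n−5) − p(n−7) + …: p(12) = p(11) + p(10) − p(7) − p(5) + p(0) = 56 + 42 − 15 − 7 + 1 = 77.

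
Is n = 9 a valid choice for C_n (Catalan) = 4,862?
Yes

Working:
C_9 = C(18,9)/(9+1) = 48,620/10 = 4,862, which equals 4,862.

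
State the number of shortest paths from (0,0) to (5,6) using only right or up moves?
462

Reasoning: Choose 5 rights from 11 moves: C(11,5) = 462.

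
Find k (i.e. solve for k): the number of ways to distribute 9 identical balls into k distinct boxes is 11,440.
8

Working:
Stars and bars: the count is C(9+k−1, k−1), increasing in k. k=6: C(14,5) = 2,002, k=7: C(15,6) = 5,005, k=8: C(16,7) = 11,440 ✓. So k = 8.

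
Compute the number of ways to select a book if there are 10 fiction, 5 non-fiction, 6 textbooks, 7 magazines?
28

Explanation: By the addition principle: 10 + 5 + 6 + 7 = 28.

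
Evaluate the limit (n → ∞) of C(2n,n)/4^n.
C(2n,n) ~ 4^n/√(πn), so C(2n,n)/4^n ~ 1/√(πn) → 0.

Answer: 0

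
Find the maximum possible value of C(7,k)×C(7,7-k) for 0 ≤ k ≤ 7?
1,225

Solution: C(7,k)·C(7,7-k) = C(7,k)², maximised at the centre k = 3: C(7,3)² = 1,225.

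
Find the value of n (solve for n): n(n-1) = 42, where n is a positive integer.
7

Explanation: n² − n − 42 = 0, so n = (1 ± √(1 + 4·42))/2 = (1 ± √169)/2 = (1 ± 13)/2, i.e. n = 7 or n = -6. Taking the positive root, n = 7 (check: 7×6 = 42).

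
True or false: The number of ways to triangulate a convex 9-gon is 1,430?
Triangulations of a convex 9-gon are counted by the Catalan number C_7: C_7 = C(14,7)/(7+1) = 3,432/8 = 429.
Final answer: False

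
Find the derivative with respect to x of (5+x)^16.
16(5+x)^15

Working:
Using the power rule: d/dx (5+x)^16 = 16(5+x)^{15}.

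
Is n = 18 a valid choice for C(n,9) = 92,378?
No

Working:
C(18,9) = 18·17·16·15·14·13·12·11·10/9! = 17,643,225,600/362,880 = 48,620, which does not equal 92,378.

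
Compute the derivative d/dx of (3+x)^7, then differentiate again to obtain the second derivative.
42(3+x)^5

Explanation: First derivative: 7(3+x)^{6}. Second derivative: 7·6·(3+x)^{5} = 42(3+x)^{5}.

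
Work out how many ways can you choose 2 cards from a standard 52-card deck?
1,326

Explanation: C(52,2) = 1,326.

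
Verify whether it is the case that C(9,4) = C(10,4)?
False

Reasoning: LHS = C(9,4) = 126; RHS = C(10,4) = 210. 126 ≠ 210, so the statement does not hold.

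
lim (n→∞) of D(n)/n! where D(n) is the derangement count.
1/e

Explanation: D(n)/n! → 1/e ≈ 0.3679 as n → ∞.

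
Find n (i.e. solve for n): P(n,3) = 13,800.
25

P(n,3) = n(n−1)(n−2) is increasing in n; n(n−1)(n−2) ≈ (n−1)^3 = 13,800 gives n ≈ 25.0. Check: P(23,3) = 10,626, P(24,3) = 12,144, P(25,3) = 13,800 ✓. So n = 25.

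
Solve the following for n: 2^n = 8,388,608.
23

8,388,608 = 1,024 × 1,024 × 8 = 2^10 × 2^10 × 2^3 = 2^23, so n = 23.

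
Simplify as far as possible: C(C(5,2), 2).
45
C(5,2) = 10, then C(10, 2) = 45.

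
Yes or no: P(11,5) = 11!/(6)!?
Yes
Permutation formula P(n,k) = n!/(n-k)!: 11!/6! = 39,916,800/720 = 55,440 = P(11,5). The statement holds.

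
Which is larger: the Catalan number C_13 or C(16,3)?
C_13

Solution: C_13 = C(26,13)/(13+1) = 10,400,600/14 = 742,900; C(16,3) = 560.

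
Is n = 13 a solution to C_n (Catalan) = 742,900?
Yes
C_13 = C(26,13)/(13+1) = 10,400,600/14 = 742,900, which equals 742,900.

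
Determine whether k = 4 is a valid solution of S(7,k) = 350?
Yes

Reasoning: S(7,4) = 4·S(6,4) + S(6,3) = 4·65 + 90 = 350, which equals 350.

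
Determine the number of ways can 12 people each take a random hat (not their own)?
176,214,841

Reasoning: Using D(n) = (n-1)[D(n-1) + D(n-2)]:
D(12) = (12-1) × [D(11) + D(10)]
      = 11 × [14684570 + 1334961]
      = 11 × 16019531
      = 176,214,841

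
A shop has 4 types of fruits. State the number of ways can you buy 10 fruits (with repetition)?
Stars and bars: C(10+4-1, 10) = C(13, 10) = 286.
Final answer: 286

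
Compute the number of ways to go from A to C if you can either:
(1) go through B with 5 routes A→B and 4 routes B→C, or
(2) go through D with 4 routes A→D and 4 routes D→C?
36
Route via B: 5×4=20. Route via D: 4×4=16. Total: 36.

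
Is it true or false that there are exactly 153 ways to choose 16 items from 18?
True

C(18,16) = 153.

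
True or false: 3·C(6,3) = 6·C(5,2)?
Absorption identity k·C(n,k) = n·C(n-1,k-1). LHS = 3·20 = 60; RHS = 6·10 = 60.

Answer: True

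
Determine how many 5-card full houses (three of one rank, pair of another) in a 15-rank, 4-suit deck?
5,040

Triple rank: 15. Triple suits: C(4,3)=4. Pair rank: 14. Pair suits: C(4,2)=6. Total: 5,040.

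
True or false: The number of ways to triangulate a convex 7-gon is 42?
True

Solution: Triangulations of a convex 7-gon are counted by the Catalan number C_5: C_5 = C(10,5)/(5+1) = 252/6 = 42.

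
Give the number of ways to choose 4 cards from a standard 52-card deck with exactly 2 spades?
57,798

Explanation: 13 spades and 39 non-spades: C(13,2) × C(39,2) = 78 × 741 = 57,798.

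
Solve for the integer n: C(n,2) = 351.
27

C(n,2) = n(n−1)/2! is increasing in n, and n(n−1) = 2!·351 = 702 ≈ (n−0.5)^2 gives n ≈ 27.0. Check: C(25,2) = 300, C(26,2) = 325, C(27,2) = 351 ✓. So n = 27.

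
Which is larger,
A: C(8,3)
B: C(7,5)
A

A=C(8,3)=56, B=C(7,5)=21.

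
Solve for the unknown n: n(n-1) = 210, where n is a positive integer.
n² − n − 210 = 0, so n = (1 ± √(1 + 4·210))/2 = (1 ± √841)/2 = (1 ± 29)/2, i.e. n = 15 or n = -14. Taking the positive root, n = 15 (check: 15×14 = 210).

Answer: 15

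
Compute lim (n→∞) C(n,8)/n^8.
1/40320

Explanation: C(n,8) ≈ n^8/8! for large n. Limit = 1/8! = 1/40320.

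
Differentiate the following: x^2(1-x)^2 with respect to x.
2x^1(1-x)^2 - 2x^2(1-x)^1

Explanation: Product rule: 2x^{1}(1-x)^{2} + x^2·(-2)(1-x)^{1}.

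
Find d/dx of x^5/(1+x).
(5x^4(1+x) - x^5)/(1+x)²

Reasoning: Quotient rule: [5x^{4}(1+x) - x^5]/(1+x)².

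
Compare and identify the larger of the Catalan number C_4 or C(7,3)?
C_4 = C(8,4)/(4+1) = 70/5 = 14; C(7,3) = 35.
Final answer: C(7,3)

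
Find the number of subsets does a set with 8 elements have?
256

Working:
Each element can be included or excluded: 2^8 = 256.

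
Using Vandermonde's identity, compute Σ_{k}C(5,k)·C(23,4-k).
20,475

Reasoning: = C(5+23,4) = C(28,4) = 20,475.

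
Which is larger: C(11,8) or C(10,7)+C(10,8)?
Equal

By Pascal's identity: C(11,8) = C(10,7)+C(10,8) = 165. Equal.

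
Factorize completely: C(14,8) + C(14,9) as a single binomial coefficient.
C(15,9)

By Pascal's identity: C(14,8) + C(14,9) = C(15,9) = 5,005.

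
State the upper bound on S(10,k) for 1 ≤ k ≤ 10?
42,525
Row S(10,k) for k = 1..10 (via S(n,k) = k·S(n−1,k) + S(n−1,k−1)): 1, 511, 9,330, 34,105, 42,525, 22,827, 5,880, 750, 45, 1. The row is unimodal; maximum at k = 5: 42,525.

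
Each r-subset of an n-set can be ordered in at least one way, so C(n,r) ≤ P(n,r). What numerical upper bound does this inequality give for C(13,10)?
P(13,10) = 13·12·11·10·9·8·7·6·5·4 = 1,037,836,800, so C(13,10) ≤ 1,037,836,800. (The bound is loose by a factor of 10! = 3,628,800: C(13,10) = 1,037,836,800/3,628,800 = 286.)

Answer: 1,037,836,800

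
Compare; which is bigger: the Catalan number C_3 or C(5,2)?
C_3 = C(6,3)/(3+1) = 20/4 = 5; C(5,2) = 10.

Answer: C(5,2)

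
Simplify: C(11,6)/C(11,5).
C(n,k+1)/C(n,k) = (n−k)/(k+1). Here (11−5)/(5+1) = 6/6 = 1.
Final answer: 1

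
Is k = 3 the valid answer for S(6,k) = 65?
No

Solution: S(6,3) = 3·S(5,3) + S(5,2) = 3·25 + 15 = 90, which does not equal 65.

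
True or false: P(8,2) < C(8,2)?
P(8,2) = 56 and C(8,2) = 28; P(n,r) = r! × C(n,r) so P > C whenever r ≥ 2.

Answer: False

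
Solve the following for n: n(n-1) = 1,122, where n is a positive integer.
n² − n − 1,122 = 0, so n = (1 ± √(1 + 4·1,122))/2 = (1 ± √4,489)/2 = (1 ± 67)/2, i.e. n = 34 or n = -33. Taking the positive root, n = 34 (check: 34×33 = 1,122).
Final answer: 34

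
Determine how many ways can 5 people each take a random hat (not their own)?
44

Using D(n) = (n-1)[D(n-1) + D(n-2)]:
D(5) = (5-1) × [D(4) + D(3)]
      = 4 × [9 + 2]
      = 4 × 11
      = 44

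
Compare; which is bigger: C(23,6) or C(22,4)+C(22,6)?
C(23,6)=100,947; C(22,4)+C(22,6)=7,315+74,613=81,928.
Final answer: C(23,6)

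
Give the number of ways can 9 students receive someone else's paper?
Using D(n) = (n-1)[D(n-1) + D(n-2)]:
D(9) = (9-1) × [D(8) + D(7)]
      = 8 × [14833 + 1854]
      = 8 × 16687
      = 133,496

Answer: 133,496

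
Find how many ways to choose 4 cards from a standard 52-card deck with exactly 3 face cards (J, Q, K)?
8,800

12 face cards and 40 non-face cards: C(12,3) × C(40,1) = 220 × 40 = 8,800.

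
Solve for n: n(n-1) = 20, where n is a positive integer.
5
n² − n − 20 = 0, so n = (1 ± √(1 + 4·20))/2 = (1 ± √81)/2 = (1 ± 9)/2, i.e. n = 5 or n = -4. Taking the positive root, n = 5 (check: 5×4 = 20).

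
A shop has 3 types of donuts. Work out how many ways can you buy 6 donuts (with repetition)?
Stars and bars: C(6+3-1, 6) = C(8, 6) = 28.
Final answer: 28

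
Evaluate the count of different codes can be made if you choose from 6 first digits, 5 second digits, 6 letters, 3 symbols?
540

Reasoning: By the multiplication principle: 6 × 5 × 6 × 3 = 540.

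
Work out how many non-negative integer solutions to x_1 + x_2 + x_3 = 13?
C(13+3-1, 3-1) = 105.
Final answer: 105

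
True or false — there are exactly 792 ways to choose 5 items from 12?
True

C(12,5) = 792.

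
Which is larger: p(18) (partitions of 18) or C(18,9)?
C(18,9)

Solution: Pentagonal recurrence p(n) = p(n−1) + p(n−2) − p(n−5) − p(n−7) + …: p(18) = p(17) + p(16) − p(13) − p(11) + p(6) + p(3) = 297 + 231 − 101 − 56 + 11 + 3 = 385; C(18,9) = 48,620.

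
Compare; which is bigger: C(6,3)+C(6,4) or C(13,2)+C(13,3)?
C(13,2)+C(13,3)
First=35, Second=364.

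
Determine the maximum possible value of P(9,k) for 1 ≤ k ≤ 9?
P(9,k) increases in k, so maximum at k = 9: 9! = 362,880.

Answer: 362,880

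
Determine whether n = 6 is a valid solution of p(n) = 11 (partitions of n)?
Yes

Solution: Pentagonal recurrence p(n) = p(n−1) + p(n−2) − p(n−5) − p(n−7) + …: p(6) = p(5) + p(4) − p(1) = 7 + 5 − 1 = 11, which equals 11.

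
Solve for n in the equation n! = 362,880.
9

Explanation: n! is strictly increasing. 7! = 5,040, 8! = 40,320, 9! = 362,880 ✓. So n = 9.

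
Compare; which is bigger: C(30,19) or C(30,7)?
C(30,19)

Solution: C(30,19)=54,627,300, C(30,7)=2,035,800.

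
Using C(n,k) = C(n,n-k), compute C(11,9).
55

Solution: C(11,9) = C(11,2) = 55.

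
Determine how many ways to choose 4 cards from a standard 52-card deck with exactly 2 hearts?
57,798

Working:
13 hearts and 39 non-hearts: C(13,2) × C(39,2) = 78 × 741 = 57,798.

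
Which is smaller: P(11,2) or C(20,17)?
P(11,2)

Solution: P(11,2)=110, C(20,17)=1,140.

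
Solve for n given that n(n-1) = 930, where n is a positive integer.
n² − n − 930 = 0, so n = (1 ± √(1 + 4·930))/2 = (1 ± √3,721)/2 = (1 ± 61)/2, i.e. n = 31 or n = -30. Taking the positive root, n = 31 (check: 31×30 = 930).
Final answer: 31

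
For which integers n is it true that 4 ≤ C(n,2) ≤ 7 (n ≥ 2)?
4

Explanation: C(3,2)=3; C(4,2)=6; C(5,2)=10. So valid n = 4.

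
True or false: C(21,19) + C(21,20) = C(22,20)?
True

Solution: Pascal's identity C(n,k) + C(n,k+1) = C(n+1,k+1): 210 + 21 = 231 = C(22,20).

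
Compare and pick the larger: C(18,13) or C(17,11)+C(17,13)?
C(17,11)+C(17,13)
C(18,13)=8,568; C(17,11)+C(17,13)=12,376+2,380=14,756.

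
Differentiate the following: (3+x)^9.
9(3+x)^8

Using the power rule: d/dx (3+x)^9 = 9(3+x)^{8}.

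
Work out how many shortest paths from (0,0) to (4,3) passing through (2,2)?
To (2,2): C(4,2)=6. From there: C(3,2)=3. Total: 18.

Answer: 18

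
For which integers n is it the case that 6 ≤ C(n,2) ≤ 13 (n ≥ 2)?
4, 5

C(3,2)=3; C(4,2)=6; C(5,2)=10; C(6,2)=15. So valid n = 4, 5.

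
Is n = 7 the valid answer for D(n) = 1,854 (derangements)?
Yes

Explanation: D(7) = (7-1)·[D(6) + D(5)] = 6·[265 + 44] = 1,854, which equals 1,854.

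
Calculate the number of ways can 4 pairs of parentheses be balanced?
Using the Catalan number formula: C_n = C(2n, n) / (n+1)
C_4 = C(8, 4) / (4+1)
     = 70 / 5
     = 14

Answer: 14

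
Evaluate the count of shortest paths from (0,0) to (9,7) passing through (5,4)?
4,410

Working:
To (5,4): C(9,5)=126. From there: C(7,4)=35. Total: 4,410.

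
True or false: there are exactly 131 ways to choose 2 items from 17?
C(17,2) = 136 ≠ 131.
Final answer: False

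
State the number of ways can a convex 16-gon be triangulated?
2,674,440

Solution: Using the Catalan number formula: C_n = C(2n, n) / (n+1)
C_14 = C(28, 14) / (14+1)
     = 40116600 / 15
     = 2,674,440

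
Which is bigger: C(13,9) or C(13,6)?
C(13,6)

Reasoning: C(13,9)=715, C(13,6)=1,716.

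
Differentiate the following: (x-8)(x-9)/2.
(2x - 17)/2

Explanation: d/dx[(x-8)(x-9)] = (x-9) + (x-8) = 2x - 17. Dividing by 2 gives (2x - 17)/2.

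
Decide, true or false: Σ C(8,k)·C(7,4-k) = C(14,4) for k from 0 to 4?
False

Working:
Vandermonde's identity gives C(15,4) = 1,365; RHS C(14,4) = 1,001.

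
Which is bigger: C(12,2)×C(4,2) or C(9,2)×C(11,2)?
C(9,2)×C(11,2)

Explanation: C(12,2)×C(4,2)=396, C(9,2)×C(11,2)=1,980.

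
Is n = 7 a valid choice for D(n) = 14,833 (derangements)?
No

D(7) = (7-1)·[D(6) + D(5)] = 6·[265 + 44] = 1,854, which does not equal 14,833.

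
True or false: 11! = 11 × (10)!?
True

By definition n! = n × (n-1)!, so 11! = 11 × 10!.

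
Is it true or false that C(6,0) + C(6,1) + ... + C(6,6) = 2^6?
True

Reasoning: Binomial theorem with x = y = 1: Σ C(6,i) = (1+1)^6 = 2^6 = 64. The statement holds.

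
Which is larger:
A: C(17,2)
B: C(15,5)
B

Working:
A=C(17,2)=136, B=C(15,5)=3,003.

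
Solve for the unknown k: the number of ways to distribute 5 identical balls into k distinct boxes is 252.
Stars and bars: the count is C(5+k−1, k−1), increasing in k. k=4: C(8,3) = 56, k=5: C(9,4) = 126, k=6: C(10,5) = 252 ✓. So k = 6.

Answer: 6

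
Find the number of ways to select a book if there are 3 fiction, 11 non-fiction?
By the addition principle: 3 + 11 = 14.
Final answer: 14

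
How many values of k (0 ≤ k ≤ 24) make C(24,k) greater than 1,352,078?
5
Row 24 is unimodal and symmetric about k=24/2. C(24,9)=1,307,504 ≤ 1,352,078; C(24,10)=1,961,256 > 1,352,078; by symmetry C(24,k) > 1,352,078 for k = 10..14. That's 14 - 10 + 1 = 5 values.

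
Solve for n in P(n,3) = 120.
6

Reasoning: P(n,3) = n(n−1)(n−2) is increasing in n; n(n−1)(n−2) ≈ (n−1)^3 = 120 gives n ≈ 5.9. Check: P(4,3) = 24, P(5,3) = 60, P(6,3) = 120 ✓. So n = 6.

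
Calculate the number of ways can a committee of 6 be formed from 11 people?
462

C(11,6) = 11! / (6! × (11-6)!)
         = 11! / (6! × 5!)
         = 462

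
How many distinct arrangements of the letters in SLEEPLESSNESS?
1,081,080

Solution: Word has 13 letters (S=5, L=2, E=4, P=1, N=1). Arrangements: 13!/Π(k!) = 1,081,080.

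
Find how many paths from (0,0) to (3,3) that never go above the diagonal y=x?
5

Working:
Counted by the Catalan number C_3: C_3 = C(6,3)/(3+1) = 20/4 = 5.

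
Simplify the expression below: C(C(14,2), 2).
C(14,2) = 91, then C(91, 2) = 4,095.
Final answer: 4,095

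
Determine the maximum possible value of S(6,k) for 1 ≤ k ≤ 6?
90

Solution: Row S(6,k) for k = 1..6 (via S(n,k) = k·S(n−1,k) + S(n−1,k−1)): 1, 31, 90, 65, 15, 1. The row is unimodal; maximum at k = 3: 90.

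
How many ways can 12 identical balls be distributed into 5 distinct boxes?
1,820

C(12+5-1, 5-1) = C(16, 4) = 1,820.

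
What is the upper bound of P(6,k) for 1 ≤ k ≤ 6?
720

Explanation: P(6,k) increases in k, so maximum at k = 6: 6! = 720.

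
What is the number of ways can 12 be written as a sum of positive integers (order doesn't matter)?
77

Working:
Pentagonal recurrence p(n) = p(n−1) + p(n−2) − p(n−5) − p(n−7) + …: p(12) = p(11) + p(10) − p(7) − p(5) + p(0) = 56 + 42 − 15 − 7 + 1 = 77.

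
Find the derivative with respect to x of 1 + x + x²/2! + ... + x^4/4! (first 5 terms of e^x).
1 + x + x²/2! + ... + x^3/3!
Differentiating term by term gives the first 4 terms of e^x.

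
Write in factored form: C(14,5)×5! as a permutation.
C(14,5)×5! = [14!/(5!(9)!)]×5! = 14!/(9)! = P(14,5) = 240,240.

Answer: P(14,5)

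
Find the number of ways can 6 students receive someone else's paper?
265
Using D(n) = (n-1)[D(n-1) + D(n-2)]:
D(6) = (6-1) × [D(5) + D(4)]
      = 5 × [44 + 9]
      = 5 × 53
      = 265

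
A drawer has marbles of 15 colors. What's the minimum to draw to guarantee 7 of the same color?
91

Explanation: Worst case: 6 of each = 90. One more: 91.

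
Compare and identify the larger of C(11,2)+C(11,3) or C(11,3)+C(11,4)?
First=220, Second=495.

Answer: C(11,3)+C(11,4)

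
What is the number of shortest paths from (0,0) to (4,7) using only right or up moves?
330

Choose 4 rights from 11 moves: C(11,4) = 330.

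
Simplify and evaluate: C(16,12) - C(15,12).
1,365

Working:
C(16,12) - C(15,12) = C(15,11) = 1,365.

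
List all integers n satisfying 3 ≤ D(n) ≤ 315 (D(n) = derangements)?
Using D(n) = (n−1)[D(n−1) + D(n−2)] with D(1)=0, D(2)=1: D(3)=2; D(4)=9; D(5)=44; D(6)=265; D(7)=1,854. So valid n = 4, 5, 6.

Answer: 4, 5, 6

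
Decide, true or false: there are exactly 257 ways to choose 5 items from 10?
False

Reasoning: C(10,5) = 252 ≠ 257.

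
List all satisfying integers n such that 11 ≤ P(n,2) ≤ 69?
P(3,2)=6; P(4,2)=12; P(5,2)=20; P(6,2)=30; P(7,2)=42; P(8,2)=56; P(9,2)=72. So valid n = 4, 5, 6, 7, 8.

Answer: 4, 5, 6, 7, 8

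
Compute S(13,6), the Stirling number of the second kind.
9,321,312

Explanation: Using the Stirling recurrence: S(n,k) = k·S(n-1,k) + S(n-1,k-1)
S(13,6) = 6·S(12,6) + S(12,5)
         = 6·1323652 + 1379400
         = 7941912 + 1379400
         = 9,321,312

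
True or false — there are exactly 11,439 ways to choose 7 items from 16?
False

Explanation: C(16,7) = 11,440 ≠ 11439.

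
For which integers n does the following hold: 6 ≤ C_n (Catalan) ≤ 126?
4, 5

Reasoning: C_3=5; C_4=14; C_5=42; C_6=132. So valid n = 4, 5.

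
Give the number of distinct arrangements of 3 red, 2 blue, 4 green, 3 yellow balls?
277,200

Working:
Multinomial: 12!/(3! × 2! × 4! × 3!) = 277,200.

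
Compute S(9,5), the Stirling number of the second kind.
Using the Stirling recurrence: S(n,k) = k·S(n-1,k) + S(n-1,k-1)
S(9,5) = 5·S(8,5) + S(8,4)
         = 5·1050 + 1701
         = 5250 + 1701
         = 6,951
Final answer: 6,951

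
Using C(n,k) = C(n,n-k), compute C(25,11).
4,457,400

Solution: C(25,11) = C(25,14) = 4,457,400.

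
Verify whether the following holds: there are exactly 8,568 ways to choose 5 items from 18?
C(18,5) = 8,568.

Answer: True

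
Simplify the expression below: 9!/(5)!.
3,024

This equals 9×8×...×6 = 3,024.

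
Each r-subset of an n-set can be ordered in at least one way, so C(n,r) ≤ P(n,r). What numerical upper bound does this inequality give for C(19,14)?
1,013,709,170,073,600

Explanation: P(19,14) = 19·18·17·16·15·14·13·12·11·10·9·8·7·6 = 1,013,709,170,073,600, so C(19,14) ≤ 1,013,709,170,073,600. (The bound is loose by a factor of 14! = 87,178,291,200: C(19,14) = 1,013,709,170,073,600/87,178,291,200 = 11,628.)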